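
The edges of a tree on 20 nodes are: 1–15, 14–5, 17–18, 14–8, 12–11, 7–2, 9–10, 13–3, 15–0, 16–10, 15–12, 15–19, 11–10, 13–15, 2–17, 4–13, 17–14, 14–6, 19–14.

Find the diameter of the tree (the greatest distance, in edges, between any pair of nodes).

9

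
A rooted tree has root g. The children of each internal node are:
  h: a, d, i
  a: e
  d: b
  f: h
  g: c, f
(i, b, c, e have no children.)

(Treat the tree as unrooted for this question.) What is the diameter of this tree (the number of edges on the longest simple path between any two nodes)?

5

Starting from c, a farthest node is e at distance 5.
One longest path: c – g – f – h – a – e.
So the diameter is 5.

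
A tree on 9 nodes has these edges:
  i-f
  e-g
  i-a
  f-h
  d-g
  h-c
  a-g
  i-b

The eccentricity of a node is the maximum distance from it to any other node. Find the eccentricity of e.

6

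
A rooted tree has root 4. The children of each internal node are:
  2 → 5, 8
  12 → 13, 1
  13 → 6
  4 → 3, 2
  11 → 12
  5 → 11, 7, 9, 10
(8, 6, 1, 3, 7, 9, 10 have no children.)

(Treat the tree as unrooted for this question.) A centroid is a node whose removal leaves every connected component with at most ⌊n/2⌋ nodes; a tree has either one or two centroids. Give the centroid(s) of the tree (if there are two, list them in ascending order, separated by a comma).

5

Removing 5 splits the tree into components of sizes 5, 4, 1, 1, 1; the largest is 5 ≤ ⌊13/2⌋ = 6.
No neighbour of 5 does as well, so 5 is the unique centroid.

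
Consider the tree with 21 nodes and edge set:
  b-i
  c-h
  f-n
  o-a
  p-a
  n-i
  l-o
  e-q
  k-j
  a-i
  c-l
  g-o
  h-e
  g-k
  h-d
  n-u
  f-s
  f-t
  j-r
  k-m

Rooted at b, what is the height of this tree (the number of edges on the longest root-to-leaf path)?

The longest root-to-leaf path is b – i – a – o – l – c – h – e – q (8 edges).

8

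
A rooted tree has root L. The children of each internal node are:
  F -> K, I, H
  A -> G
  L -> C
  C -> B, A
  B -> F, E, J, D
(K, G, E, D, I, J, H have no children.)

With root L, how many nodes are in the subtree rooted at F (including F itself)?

F's subtree: {F, K, I, H}, size 4.

4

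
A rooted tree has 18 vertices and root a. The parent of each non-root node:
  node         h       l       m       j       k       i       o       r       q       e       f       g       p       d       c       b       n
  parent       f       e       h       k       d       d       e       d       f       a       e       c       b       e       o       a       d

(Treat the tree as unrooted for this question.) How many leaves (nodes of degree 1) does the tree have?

Degree-1 nodes: g, i, j, l, m, n, p, q, r — 9 of them.

9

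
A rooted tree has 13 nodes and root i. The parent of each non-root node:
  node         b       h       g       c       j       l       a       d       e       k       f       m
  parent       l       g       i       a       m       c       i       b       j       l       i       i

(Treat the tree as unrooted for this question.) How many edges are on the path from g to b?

5

g – i – a – c – l – b: 5 edges.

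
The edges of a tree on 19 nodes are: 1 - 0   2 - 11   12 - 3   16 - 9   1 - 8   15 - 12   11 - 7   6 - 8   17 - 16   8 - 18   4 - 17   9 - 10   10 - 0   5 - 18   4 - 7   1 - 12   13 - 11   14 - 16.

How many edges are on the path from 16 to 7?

3

Walking from 16: 16 - 17 - 4 - 7. Length 3.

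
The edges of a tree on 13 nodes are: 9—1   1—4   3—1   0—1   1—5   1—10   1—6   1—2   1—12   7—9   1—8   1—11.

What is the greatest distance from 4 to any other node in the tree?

The node farthest from 4 is 7, via 4-1-9-7 — 3 edges.

3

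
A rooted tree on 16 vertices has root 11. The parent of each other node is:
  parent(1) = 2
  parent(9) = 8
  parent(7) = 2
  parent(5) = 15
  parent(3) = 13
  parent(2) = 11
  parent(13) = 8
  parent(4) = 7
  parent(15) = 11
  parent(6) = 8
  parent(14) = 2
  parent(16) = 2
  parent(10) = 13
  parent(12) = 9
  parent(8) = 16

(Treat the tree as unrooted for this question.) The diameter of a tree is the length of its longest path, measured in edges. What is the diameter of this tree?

7

Starting from 5, a farthest node is 3 at distance 7.
One longest path: 5 - 15 - 11 - 2 - 16 - 8 - 13 - 3.
So the diameter is 7.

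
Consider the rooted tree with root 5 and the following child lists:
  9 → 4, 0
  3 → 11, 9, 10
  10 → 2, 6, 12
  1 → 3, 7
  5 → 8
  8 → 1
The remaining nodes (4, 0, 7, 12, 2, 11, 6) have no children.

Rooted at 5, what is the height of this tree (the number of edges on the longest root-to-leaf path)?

6 sits deepest: 5–8–1–3–10–6 — 5 edges from the root.

5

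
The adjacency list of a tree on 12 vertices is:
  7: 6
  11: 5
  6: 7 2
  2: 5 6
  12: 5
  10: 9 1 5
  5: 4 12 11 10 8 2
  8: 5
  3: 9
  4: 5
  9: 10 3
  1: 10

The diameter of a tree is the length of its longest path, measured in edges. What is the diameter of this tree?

A longest path is 7-6-2-5-10-9-3, with 6 edges.

6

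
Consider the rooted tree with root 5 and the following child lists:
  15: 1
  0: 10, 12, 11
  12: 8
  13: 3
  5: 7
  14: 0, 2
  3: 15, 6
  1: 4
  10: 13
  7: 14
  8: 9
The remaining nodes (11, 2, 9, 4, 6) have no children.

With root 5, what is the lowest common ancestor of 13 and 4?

13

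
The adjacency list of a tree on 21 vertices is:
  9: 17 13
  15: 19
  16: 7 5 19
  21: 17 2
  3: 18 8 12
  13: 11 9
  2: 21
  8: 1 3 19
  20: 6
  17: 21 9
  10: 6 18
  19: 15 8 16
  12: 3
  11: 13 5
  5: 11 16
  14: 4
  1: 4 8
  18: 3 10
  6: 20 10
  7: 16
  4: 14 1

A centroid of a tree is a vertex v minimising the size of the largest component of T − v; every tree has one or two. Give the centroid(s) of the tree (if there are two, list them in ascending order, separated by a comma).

Removing 19 splits the tree into components of sizes 10, 9, 1; the largest is 10 ≤ ⌊21/2⌋ = 10.
No neighbour of 19 does as well, so 19 is the unique centroid.

19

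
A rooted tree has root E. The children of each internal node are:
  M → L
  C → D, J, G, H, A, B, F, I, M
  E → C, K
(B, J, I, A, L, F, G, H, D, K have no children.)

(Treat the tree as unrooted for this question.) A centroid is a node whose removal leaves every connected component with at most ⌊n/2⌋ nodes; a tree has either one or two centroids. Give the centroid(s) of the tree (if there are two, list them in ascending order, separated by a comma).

C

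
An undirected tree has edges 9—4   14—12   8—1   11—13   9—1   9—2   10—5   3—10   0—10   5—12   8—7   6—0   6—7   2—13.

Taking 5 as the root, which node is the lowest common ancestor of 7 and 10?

10

7's ancestor chain is 7, 6, 0, 10, 5 and 10's is 10, 5; they first meet at 10.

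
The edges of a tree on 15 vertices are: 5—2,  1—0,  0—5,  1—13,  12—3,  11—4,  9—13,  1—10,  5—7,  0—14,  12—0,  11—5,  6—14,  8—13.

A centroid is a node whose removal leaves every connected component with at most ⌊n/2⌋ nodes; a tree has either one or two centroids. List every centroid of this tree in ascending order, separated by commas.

If 0 is removed the pieces have sizes 5, 5, 2, 2, all ≤ ⌊15/2⌋ = 7.
Every other node leaves some component of size > 7, so the centroid is unique.

0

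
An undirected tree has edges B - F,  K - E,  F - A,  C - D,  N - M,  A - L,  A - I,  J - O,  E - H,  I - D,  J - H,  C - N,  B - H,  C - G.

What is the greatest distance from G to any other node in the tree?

9

The node farthest from G is K (O also at distance 9), via G–C–D–I–A–F–B–H–E–K — 9 edges.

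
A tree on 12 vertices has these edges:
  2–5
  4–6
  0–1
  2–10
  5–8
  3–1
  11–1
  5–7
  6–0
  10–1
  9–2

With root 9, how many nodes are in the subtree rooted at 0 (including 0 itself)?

3

0's subtree: {0, 6, 4}, size 3.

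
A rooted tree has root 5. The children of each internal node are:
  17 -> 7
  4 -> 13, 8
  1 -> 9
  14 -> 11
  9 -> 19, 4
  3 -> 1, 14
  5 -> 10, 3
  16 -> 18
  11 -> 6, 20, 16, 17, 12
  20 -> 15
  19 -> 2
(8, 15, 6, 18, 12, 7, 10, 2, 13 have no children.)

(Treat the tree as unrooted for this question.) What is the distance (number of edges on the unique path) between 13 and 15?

Walking from 13: 13 - 4 - 9 - 1 - 3 - 14 - 11 - 20 - 15. Length 8.

8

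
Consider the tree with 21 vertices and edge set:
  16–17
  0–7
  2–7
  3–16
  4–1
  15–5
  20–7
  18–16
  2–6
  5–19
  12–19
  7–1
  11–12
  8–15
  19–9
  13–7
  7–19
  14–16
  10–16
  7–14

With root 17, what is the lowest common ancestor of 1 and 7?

7

1's ancestor chain is 1, 7, 14, 16, 17 and 7's is 7, 14, 16, 17; they first meet at 7.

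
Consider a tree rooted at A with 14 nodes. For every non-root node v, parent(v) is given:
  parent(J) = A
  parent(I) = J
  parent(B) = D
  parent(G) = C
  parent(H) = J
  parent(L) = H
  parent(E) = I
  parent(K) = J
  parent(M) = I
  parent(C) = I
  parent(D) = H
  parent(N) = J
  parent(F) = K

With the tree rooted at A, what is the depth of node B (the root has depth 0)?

A → J → H → D → B — 4 edges.

4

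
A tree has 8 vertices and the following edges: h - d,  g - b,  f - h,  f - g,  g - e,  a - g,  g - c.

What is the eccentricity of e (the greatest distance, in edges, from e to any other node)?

4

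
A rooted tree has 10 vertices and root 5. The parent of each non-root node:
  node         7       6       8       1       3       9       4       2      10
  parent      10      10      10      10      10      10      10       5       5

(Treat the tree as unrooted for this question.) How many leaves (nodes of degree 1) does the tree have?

The leaves are 1, 2, 3, 4, 6, 7, 8, 9.
That is 8 leaves.

8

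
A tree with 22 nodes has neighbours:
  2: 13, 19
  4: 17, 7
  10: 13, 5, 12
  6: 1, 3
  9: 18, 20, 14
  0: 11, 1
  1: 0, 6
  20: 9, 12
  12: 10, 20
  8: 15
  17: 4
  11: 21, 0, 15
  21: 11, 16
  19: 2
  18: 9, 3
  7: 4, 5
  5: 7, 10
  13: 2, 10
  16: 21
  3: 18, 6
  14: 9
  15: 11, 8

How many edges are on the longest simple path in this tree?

15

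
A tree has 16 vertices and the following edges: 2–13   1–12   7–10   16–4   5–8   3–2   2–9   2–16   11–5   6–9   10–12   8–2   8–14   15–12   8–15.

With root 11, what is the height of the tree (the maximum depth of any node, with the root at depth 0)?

A deepest node is 7, reached by 11 → 5 → 8 → 15 → 12 → 10 → 7.
That path has 6 edges, so the height is 6.

6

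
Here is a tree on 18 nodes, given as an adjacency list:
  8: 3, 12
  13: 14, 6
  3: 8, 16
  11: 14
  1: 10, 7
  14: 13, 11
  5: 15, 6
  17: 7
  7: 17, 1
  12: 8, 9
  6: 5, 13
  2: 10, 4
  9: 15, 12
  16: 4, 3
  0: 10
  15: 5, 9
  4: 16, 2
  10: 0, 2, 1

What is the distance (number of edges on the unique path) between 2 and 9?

6

The path is 2 - 4 - 16 - 3 - 8 - 12 - 9, which has 6 edges.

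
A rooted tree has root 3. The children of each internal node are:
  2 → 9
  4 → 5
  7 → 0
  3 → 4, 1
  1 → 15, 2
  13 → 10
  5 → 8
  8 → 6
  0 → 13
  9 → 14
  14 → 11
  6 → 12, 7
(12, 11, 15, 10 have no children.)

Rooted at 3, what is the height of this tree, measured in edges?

8

The longest root-to-leaf path is 3-4-5-8-6-7-0-13-10 (8 edges).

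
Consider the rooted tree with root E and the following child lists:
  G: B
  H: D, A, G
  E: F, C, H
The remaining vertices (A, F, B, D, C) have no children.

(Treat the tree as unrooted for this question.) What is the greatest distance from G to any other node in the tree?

3

A farthest node from G is F (C also at distance 3).
The path G–H–E–F has 3 edges.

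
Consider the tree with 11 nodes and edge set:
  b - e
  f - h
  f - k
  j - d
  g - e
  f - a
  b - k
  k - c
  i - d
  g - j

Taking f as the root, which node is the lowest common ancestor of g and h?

f

Ancestors of g (toward the root): g, e, b, k, f.
Ancestors of h: h, f.
The deepest node appearing in both lists is f.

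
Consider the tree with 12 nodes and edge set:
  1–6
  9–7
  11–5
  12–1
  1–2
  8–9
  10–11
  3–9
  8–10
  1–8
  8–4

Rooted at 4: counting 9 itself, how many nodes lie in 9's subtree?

3

Descendants of 9 (including itself): 9, 7, 3. That's 3.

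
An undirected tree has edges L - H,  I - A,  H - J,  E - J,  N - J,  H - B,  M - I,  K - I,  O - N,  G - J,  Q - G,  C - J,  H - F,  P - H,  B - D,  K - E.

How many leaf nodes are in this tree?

Exactly 9 nodes have a single neighbour: A, C, D, F, L, M, O, P, Q.

9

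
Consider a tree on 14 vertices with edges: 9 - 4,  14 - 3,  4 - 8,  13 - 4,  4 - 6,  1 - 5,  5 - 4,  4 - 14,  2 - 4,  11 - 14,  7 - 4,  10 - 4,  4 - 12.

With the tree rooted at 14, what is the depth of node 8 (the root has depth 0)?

14 – 4 – 8 — 2 edges.

2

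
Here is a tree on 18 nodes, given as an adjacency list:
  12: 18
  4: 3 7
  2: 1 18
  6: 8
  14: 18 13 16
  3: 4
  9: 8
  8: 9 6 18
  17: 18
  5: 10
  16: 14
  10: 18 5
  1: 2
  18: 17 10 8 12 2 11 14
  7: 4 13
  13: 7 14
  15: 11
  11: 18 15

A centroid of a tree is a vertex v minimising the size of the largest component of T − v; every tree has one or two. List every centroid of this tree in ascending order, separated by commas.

Removing 18 splits the tree into components of sizes 6, 3, 2, 2, 2, 1, 1; the largest is 6 ≤ ⌊18/2⌋ = 9.
No neighbour of 18 does as well, so 18 is the unique centroid.

18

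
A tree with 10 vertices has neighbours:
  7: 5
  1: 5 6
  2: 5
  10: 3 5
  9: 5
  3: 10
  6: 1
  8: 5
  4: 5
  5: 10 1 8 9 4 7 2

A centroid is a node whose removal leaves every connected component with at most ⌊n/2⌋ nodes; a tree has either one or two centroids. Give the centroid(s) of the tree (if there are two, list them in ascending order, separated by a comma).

5

If 5 is removed the pieces have sizes 2, 2, 1, 1, 1, 1, 1, all ≤ ⌊10/2⌋ = 5.
Every other node leaves some component of size > 5, so the centroid is unique.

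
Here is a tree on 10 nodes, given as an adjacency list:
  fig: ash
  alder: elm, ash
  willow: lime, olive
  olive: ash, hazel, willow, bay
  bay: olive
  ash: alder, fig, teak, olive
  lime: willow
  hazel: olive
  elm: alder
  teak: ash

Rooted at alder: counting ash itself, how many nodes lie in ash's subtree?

The subtree rooted at ash contains: ash, olive, fig, teak, willow, bay, hazel, lime — 8 nodes.

8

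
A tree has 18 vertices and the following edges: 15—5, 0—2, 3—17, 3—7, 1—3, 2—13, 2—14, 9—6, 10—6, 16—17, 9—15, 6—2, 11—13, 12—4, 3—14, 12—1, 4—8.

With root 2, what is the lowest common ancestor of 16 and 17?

Path 16→root: 16 17 3 14 2; path 17→root: 17 3 14 2.
First common node: 17.

17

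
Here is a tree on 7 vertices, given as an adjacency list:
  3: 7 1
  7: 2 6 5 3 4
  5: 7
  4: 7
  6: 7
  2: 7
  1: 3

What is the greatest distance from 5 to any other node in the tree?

The node farthest from 5 is 1, via 5 – 7 – 3 – 1 — 3 edges.

3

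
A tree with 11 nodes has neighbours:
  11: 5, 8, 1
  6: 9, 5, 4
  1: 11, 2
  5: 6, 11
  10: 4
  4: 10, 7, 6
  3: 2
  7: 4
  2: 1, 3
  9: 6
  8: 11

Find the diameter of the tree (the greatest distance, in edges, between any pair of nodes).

Starting from 3, a farthest node is 10 at distance 7.
One longest path: 3 - 2 - 1 - 11 - 5 - 6 - 4 - 10.
So the diameter is 7.

7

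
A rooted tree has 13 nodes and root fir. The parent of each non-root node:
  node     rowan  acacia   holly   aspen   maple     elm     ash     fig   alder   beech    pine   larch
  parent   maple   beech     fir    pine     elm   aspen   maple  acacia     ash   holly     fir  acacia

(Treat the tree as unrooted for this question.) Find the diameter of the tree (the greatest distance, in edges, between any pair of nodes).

10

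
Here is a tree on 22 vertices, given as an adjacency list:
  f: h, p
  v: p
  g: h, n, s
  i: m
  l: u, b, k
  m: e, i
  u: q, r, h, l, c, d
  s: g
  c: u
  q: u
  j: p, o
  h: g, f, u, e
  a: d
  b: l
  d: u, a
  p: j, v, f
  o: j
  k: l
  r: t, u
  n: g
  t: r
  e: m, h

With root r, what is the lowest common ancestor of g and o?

Path g→root: g h u r; path o→root: o j p f h u r.
First common node: h.

h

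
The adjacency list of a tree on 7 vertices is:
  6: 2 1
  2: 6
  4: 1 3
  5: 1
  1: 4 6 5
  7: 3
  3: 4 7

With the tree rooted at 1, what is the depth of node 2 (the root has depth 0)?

2

1 – 6 – 2 — 2 edges.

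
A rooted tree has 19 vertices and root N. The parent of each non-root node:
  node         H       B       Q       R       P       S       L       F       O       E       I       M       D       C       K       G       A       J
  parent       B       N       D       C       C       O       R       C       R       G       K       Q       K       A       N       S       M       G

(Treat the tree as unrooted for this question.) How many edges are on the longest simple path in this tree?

Starting from J, a farthest node is H at distance 13.
One longest path: J – G – S – O – R – C – A – M – Q – D – K – N – B – H.
So the diameter is 13.

13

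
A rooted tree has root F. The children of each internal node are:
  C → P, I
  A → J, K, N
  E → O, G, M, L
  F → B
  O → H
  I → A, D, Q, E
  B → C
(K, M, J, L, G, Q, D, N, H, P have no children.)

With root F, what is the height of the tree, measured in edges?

A deepest node is H, reached by F → B → C → I → E → O → H.
That path has 6 edges, so the height is 6.

6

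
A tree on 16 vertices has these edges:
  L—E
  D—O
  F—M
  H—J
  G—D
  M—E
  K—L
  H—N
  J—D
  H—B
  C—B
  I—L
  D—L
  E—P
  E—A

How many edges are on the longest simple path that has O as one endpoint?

The node farthest from O is F (C also at distance 5), via O–D–L–E–M–F — 5 edges.

5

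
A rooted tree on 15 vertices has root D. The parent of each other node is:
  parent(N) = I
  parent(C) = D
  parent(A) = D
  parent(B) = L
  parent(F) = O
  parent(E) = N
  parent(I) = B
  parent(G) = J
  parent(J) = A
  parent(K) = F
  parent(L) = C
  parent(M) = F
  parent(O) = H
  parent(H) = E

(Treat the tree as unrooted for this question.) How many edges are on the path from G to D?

Walking from G: G–J–A–D. Length 3.

3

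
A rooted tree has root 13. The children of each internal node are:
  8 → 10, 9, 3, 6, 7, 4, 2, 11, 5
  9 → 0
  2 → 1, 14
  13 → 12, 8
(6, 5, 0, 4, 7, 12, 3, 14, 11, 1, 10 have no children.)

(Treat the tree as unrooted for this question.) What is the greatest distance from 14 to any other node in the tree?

A farthest node from 14 is 12 (0 also at distance 4).
The path 14–2–8–13–12 has 4 edges.

4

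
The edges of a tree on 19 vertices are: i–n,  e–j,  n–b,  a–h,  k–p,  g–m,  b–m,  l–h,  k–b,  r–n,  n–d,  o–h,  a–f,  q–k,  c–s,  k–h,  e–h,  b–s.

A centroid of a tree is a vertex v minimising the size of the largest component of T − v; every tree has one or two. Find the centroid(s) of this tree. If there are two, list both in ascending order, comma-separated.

If k is removed the pieces have sizes 9, 7, 1, 1, all ≤ ⌊19/2⌋ = 9.
Every other node leaves some component of size > 9, so the centroid is unique.

k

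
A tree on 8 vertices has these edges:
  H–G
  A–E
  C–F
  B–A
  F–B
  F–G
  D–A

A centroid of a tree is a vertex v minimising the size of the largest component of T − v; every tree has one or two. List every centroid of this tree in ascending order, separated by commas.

B, F

If B is removed the pieces have sizes 4, 3, all ≤ ⌊8/2⌋ = 4.
F is adjacent to B and is also a centroid (the largest component after removing it is likewise 4).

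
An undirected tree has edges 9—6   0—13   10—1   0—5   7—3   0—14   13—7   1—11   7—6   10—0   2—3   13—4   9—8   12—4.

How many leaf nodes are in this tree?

6

Exactly 6 nodes have a single neighbour: 2, 5, 8, 11, 12, 14.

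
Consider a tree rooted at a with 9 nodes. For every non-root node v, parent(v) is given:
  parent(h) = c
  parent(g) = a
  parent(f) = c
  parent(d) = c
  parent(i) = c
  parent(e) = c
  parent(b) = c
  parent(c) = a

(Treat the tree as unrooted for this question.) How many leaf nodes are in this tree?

Exactly 7 nodes have a single neighbour: b, d, e, f, g, h, i.

7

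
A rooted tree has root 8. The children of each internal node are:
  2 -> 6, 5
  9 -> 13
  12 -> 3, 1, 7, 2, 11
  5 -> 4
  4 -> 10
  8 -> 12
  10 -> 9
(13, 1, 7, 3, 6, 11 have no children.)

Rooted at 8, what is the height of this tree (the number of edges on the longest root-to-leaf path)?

13 sits deepest: 8 – 12 – 2 – 5 – 4 – 10 – 9 – 13 — 7 edges from the root.

7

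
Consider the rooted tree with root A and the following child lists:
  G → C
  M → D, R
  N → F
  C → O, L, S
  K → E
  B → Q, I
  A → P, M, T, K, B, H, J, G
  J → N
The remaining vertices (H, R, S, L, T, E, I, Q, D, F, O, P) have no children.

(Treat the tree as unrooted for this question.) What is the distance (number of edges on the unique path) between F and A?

3

F–N–J–A: 3 edges.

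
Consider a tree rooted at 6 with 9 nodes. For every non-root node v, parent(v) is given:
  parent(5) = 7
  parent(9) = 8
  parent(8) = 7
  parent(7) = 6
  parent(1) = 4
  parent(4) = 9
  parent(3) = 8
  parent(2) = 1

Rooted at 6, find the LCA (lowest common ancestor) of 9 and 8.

9's ancestor chain is 9, 8, 7, 6 and 8's is 8, 7, 6; they first meet at 8.

8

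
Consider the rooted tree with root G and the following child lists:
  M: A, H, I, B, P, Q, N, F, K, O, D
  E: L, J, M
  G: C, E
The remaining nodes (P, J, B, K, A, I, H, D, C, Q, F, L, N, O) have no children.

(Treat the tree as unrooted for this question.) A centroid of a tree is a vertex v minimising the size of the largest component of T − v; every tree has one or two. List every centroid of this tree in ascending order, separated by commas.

Removing M splits the tree into components of sizes 5, 1, 1, 1, 1, 1, 1, 1, 1, 1, 1, 1; the largest is 5 ≤ ⌊17/2⌋ = 8.
Every other node leaves some component of size > 8, so the centroid is unique.

M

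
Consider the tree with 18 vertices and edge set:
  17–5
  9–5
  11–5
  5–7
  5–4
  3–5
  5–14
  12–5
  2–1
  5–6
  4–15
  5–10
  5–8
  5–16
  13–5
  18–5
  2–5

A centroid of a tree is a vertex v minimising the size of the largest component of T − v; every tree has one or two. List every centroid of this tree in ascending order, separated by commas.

5

Removing 5 splits the tree into components of sizes 2, 2, 1, 1, 1, 1, 1, 1, 1, 1, 1, 1, 1, 1, 1; the largest is 2 ≤ ⌊18/2⌋ = 9.
No neighbour of 5 does as well, so 5 is the unique centroid.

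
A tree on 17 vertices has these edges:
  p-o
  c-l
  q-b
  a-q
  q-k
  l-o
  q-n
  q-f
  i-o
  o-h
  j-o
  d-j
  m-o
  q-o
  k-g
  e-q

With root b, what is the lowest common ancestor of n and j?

Path n→root: n q b; path j→root: j o q b.
First common node: q.

q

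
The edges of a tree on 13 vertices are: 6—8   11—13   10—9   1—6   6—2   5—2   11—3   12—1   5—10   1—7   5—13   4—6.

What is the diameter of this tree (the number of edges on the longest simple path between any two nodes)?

7

BFS from 3 reaches 12 last, at distance 7; BFS from 12 confirms no node is farther.
Path: 3 - 11 - 13 - 5 - 2 - 6 - 1 - 12.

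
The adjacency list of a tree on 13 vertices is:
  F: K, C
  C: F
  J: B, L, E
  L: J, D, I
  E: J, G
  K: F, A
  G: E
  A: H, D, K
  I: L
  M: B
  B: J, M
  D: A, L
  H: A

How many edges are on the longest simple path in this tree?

8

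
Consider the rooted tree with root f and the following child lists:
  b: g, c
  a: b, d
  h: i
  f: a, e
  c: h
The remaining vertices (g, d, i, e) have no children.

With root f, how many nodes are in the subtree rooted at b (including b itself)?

b's subtree: {b, g, c, h, i}, size 5.

5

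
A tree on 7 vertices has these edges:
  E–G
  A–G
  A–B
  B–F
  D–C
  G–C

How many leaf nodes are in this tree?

3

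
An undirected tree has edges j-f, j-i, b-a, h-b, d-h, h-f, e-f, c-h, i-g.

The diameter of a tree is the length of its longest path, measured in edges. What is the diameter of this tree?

Starting from g, a farthest node is a at distance 6.
One longest path: g – i – j – f – h – b – a.
So the diameter is 6.

6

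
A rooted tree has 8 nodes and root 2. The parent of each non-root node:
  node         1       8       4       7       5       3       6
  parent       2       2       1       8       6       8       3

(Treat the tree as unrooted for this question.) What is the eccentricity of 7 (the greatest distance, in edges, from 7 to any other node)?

4

Distances from 7 peak at 4, attained at 4 (5 also at distance 4).
7-8-2-1-4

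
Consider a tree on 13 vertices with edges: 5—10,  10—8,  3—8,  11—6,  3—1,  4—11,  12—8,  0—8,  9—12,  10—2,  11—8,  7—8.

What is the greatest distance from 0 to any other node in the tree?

The node farthest from 0 is 5 (4, 6, 2, 9, 1 also at distance 3), via 0 – 8 – 10 – 5 — 3 edges.

3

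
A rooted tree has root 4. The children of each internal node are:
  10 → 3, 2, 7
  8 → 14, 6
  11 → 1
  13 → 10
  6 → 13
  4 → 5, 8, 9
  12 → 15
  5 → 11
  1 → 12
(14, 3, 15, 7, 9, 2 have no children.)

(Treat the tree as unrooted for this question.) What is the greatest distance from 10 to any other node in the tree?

9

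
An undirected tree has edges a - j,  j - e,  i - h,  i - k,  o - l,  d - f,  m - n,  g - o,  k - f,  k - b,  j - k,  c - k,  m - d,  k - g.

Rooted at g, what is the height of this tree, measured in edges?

5

The longest root-to-leaf path is g – k – f – d – m – n (5 edges).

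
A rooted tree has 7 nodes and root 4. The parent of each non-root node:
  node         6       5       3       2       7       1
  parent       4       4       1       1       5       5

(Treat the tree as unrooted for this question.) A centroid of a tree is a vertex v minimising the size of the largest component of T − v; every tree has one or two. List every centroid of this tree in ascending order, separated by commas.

Removing 5 splits the tree into components of sizes 3, 2, 1; the largest is 3 ≤ ⌊7/2⌋ = 3.
Every other node leaves some component of size > 3, so the centroid is unique.

5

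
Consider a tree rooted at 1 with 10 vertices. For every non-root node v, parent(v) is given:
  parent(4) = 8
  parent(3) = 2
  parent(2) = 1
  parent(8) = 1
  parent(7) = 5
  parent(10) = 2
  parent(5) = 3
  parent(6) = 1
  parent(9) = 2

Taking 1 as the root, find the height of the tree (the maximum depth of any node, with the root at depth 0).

4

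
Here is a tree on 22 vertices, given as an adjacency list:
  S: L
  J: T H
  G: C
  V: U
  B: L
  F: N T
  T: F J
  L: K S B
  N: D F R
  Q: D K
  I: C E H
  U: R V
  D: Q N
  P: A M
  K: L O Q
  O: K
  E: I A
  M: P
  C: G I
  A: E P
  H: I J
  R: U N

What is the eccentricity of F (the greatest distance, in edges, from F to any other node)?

8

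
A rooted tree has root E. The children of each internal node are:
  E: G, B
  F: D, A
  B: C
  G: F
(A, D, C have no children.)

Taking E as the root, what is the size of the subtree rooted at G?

G's subtree: {G, F, A, D}, size 4.

4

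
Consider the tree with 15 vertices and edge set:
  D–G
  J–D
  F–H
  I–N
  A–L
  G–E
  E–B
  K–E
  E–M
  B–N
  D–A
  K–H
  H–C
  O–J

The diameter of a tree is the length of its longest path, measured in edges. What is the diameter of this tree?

A longest path is L–A–D–G–E–B–N–I, with 7 edges.

7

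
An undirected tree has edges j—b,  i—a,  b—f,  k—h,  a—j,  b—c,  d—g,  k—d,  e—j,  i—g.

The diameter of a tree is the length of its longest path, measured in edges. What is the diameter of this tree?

8

A longest path is f-b-j-a-i-g-d-k-h, with 8 edges.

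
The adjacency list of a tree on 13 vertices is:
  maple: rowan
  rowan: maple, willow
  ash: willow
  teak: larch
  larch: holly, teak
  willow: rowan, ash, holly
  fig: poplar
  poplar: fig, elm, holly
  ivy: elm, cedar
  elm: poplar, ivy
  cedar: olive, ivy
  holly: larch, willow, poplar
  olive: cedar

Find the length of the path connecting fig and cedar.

4

The path is fig – poplar – elm – ivy – cedar, which has 4 edges.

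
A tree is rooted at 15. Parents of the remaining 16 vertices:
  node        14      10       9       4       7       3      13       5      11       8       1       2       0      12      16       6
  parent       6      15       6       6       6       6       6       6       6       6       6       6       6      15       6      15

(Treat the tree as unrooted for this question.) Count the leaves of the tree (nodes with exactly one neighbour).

15

Exactly 15 nodes have a single neighbour: 0, 1, 2, 3, 4, 5, 7, 8, 9, 10, 11, 12, 13, 14, 16.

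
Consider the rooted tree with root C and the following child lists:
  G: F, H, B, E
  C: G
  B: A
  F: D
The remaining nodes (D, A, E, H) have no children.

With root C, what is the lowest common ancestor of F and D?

F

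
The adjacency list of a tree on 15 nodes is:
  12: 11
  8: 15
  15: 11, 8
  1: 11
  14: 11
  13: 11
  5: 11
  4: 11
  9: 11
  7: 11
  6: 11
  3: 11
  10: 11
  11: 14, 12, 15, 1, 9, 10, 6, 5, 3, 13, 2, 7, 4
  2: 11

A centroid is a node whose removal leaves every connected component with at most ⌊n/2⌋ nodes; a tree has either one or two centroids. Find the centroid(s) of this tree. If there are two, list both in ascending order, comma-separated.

11

If 11 is removed the pieces have sizes 2, 1, 1, 1, 1, 1, 1, 1, 1, 1, 1, 1, 1, all ≤ ⌊15/2⌋ = 7.
No neighbour of 11 does as well, so 11 is the unique centroid.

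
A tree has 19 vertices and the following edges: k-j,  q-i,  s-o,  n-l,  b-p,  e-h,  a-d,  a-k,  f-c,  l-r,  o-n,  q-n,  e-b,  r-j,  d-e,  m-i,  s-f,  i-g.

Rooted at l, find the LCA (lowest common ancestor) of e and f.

Ancestors of e (toward the root): e, d, a, k, j, r, l.
Ancestors of f: f, s, o, n, l.
The deepest node appearing in both lists is l.

l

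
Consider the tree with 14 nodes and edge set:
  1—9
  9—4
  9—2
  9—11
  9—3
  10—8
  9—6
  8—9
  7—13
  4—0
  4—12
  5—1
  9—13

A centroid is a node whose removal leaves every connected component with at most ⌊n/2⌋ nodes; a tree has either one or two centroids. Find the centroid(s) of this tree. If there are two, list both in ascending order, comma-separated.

Removing 9 splits the tree into components of sizes 3, 2, 2, 2, 1, 1, 1, 1; the largest is 3 ≤ ⌊14/2⌋ = 7.
Every other node leaves some component of size > 7, so the centroid is unique.

9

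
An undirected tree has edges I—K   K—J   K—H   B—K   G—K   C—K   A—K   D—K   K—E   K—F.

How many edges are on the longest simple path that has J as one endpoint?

A farthest node from J is F (E, A, B, H, C, G, I, D also at distance 2).
The path J-K-F has 2 edges.

2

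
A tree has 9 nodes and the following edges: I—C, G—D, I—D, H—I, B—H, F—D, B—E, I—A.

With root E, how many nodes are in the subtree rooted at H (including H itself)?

The subtree rooted at H contains: H, I, D, C, A, F, G — 7 nodes.

7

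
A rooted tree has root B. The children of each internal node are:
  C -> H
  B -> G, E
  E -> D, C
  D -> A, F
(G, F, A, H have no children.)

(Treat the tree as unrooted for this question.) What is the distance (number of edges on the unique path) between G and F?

G - B - E - D - F: 4 edges.

4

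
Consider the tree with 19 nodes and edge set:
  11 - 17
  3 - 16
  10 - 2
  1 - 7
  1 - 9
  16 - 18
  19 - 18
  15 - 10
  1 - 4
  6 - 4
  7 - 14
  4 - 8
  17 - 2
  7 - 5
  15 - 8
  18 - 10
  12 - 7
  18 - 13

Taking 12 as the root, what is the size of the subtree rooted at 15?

10

The subtree rooted at 15 contains: 15, 10, 18, 2, 16, 13, 19, 17, 3, 11 — 10 nodes.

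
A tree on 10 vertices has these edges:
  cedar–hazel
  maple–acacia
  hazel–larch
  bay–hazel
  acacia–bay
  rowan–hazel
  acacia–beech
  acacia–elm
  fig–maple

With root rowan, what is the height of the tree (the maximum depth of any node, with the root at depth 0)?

A deepest node is fig, reached by rowan – hazel – bay – acacia – maple – fig.
That path has 5 edges, so the height is 5.

5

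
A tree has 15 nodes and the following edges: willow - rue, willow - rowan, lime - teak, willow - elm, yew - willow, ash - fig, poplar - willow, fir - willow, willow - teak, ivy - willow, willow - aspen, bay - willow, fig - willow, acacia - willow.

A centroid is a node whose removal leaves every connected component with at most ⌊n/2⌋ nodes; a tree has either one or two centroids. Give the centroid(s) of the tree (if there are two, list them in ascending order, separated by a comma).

willow

Removing willow splits the tree into components of sizes 2, 2, 1, 1, 1, 1, 1, 1, 1, 1, 1, 1; the largest is 2 ≤ ⌊15/2⌋ = 7.
Every other node leaves some component of size > 7, so the centroid is unique.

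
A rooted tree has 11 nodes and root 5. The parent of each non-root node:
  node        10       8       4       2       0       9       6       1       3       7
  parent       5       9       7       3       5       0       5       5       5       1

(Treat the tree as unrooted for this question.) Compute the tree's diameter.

BFS from 8 reaches 4 last, at distance 6; BFS from 4 confirms no node is farther.
Path: 8 - 9 - 0 - 5 - 1 - 7 - 4.

6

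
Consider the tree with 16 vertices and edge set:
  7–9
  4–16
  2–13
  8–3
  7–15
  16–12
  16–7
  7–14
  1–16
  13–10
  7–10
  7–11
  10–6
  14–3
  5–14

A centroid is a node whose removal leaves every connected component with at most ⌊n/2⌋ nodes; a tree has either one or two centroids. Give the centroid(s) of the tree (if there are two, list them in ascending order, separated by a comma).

Delete 7: the remaining components have sizes 4, 4, 4, 1, 1, 1. Max 4 ≤ 8, so 7 is a centroid.
No neighbour of 7 does as well, so 7 is the unique centroid.

7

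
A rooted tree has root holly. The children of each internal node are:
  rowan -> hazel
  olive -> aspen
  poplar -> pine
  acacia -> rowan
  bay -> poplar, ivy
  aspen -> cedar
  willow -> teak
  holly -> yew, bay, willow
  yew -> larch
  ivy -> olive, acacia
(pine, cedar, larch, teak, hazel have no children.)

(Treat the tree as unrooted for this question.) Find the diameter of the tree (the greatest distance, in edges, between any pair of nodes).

Starting from hazel, a farthest node is larch at distance 7.
One longest path: hazel – rowan – acacia – ivy – bay – holly – yew – larch.
So the diameter is 7.

7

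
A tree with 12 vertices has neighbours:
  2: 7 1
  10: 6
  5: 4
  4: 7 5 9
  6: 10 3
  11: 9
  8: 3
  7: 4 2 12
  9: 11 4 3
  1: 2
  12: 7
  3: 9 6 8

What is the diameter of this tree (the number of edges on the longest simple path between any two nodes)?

7

BFS from 10 reaches 1 last, at distance 7; BFS from 1 confirms no node is farther.
Path: 10 - 6 - 3 - 9 - 4 - 7 - 2 - 1.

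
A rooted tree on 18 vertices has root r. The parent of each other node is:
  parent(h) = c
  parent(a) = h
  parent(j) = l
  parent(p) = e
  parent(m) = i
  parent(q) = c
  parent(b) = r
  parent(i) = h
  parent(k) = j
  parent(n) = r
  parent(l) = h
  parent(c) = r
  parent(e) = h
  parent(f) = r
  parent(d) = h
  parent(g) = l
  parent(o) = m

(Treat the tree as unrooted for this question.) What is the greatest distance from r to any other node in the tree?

A farthest node from r is k (o also at distance 5).
The path r-c-h-l-j-k has 5 edges.

5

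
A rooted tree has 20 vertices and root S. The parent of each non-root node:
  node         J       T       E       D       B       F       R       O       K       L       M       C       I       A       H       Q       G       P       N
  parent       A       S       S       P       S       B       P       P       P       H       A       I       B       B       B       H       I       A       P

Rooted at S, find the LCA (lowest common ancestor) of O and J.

A

O's ancestor chain is O, P, A, B, S and J's is J, A, B, S; they first meet at A.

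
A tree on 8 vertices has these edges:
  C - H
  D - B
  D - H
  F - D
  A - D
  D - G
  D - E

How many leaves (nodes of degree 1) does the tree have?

6

Degree-1 nodes: A, B, C, E, F, G — 6 of them.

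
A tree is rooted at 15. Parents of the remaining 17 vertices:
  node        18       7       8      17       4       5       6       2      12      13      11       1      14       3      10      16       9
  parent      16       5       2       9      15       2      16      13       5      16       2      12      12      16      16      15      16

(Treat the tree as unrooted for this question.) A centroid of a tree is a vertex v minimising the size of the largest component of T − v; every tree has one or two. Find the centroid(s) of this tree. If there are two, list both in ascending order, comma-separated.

13, 16

Delete 13: the remaining components have sizes 9, 8. Max 9 ≤ 9, so 13 is a centroid.
16 is adjacent to 13 and is also a centroid (the largest component after removing it is likewise 9).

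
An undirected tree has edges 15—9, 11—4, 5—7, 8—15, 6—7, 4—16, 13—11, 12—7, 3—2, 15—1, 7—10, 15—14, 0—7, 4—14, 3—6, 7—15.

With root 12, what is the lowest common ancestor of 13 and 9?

15

13's ancestor chain is 13, 11, 4, 14, 15, 7, 12 and 9's is 9, 15, 7, 12; they first meet at 15.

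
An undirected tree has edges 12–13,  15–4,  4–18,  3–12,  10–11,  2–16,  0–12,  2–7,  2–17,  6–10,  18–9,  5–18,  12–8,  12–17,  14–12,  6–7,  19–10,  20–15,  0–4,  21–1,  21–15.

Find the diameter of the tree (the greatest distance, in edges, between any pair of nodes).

BFS from 1 reaches 19 last, at distance 11; BFS from 19 confirms no node is farther.
Path: 1–21–15–4–0–12–17–2–7–6–10–19.

11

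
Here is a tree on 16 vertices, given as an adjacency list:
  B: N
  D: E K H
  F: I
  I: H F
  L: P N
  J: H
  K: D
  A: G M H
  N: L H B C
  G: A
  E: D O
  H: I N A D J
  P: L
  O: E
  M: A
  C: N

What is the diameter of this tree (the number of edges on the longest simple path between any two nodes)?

Starting from P, a farthest node is O at distance 6.
One longest path: P - L - N - H - D - E - O.
So the diameter is 6.

6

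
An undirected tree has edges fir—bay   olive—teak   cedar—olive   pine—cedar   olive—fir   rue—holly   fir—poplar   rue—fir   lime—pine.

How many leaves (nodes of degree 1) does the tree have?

Degree-1 nodes: bay, holly, lime, poplar, teak — 5 of them.

5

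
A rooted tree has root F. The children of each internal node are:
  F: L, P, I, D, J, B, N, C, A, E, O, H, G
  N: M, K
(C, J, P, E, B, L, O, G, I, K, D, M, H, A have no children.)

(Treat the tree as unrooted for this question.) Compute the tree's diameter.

BFS from K reaches O last, at distance 3; BFS from O confirms no node is farther.
Path: K – N – F – O.

3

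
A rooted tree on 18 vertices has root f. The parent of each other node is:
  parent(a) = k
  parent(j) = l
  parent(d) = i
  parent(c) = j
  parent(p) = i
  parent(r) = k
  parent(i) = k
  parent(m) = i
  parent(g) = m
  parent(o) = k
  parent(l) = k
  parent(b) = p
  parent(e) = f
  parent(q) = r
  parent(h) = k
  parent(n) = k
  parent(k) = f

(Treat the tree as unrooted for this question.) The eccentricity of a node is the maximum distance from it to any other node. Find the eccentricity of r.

Distances from r peak at 4, attained at c (b, g also at distance 4).
r–k–l–j–c

4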